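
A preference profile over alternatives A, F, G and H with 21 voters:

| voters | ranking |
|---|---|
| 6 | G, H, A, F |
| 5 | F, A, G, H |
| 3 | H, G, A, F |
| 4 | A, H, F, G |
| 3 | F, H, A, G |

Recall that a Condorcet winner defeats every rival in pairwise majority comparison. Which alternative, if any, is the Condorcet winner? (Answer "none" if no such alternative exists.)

Pairwise majorities:
A vs F: A, 13–8.
A vs G: A wins 12–9.
A vs H: H wins 12–9.
F–G: F 12–9.
F–H: H 13–8.
G–H: G 11–10.
Every alternative loses at least once (A loses to H; F loses to A; G loses to A; H loses to G). The majority relation contains the cycle A beats G beats H beats A, so there is no Condorcet winner.

none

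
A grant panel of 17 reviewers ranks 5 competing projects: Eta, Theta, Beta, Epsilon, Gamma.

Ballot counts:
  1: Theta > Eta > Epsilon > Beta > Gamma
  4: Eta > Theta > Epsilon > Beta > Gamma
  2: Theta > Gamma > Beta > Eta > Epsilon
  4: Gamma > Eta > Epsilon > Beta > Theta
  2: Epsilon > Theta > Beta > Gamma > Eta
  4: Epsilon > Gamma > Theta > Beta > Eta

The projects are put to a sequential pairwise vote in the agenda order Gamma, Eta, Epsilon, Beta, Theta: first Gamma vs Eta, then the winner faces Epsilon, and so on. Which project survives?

Round 1: Gamma vs Eta — 12–5, Gamma advances.
Round 2: Gamma vs Epsilon — 6–11, Epsilon advances.
Round 3: Epsilon vs Beta — 15–2, Epsilon advances.
Round 4: Epsilon vs Theta — 10–7, Epsilon advances.
Epsilon survives the agenda.

Epsilon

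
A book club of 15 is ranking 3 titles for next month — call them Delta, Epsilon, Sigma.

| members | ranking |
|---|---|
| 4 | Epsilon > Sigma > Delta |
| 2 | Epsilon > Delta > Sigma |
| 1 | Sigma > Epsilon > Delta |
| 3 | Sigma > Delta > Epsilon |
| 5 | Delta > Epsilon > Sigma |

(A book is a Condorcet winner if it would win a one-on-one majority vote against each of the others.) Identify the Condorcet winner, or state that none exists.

none

Pairwise majorities:
Delta vs Epsilon: Delta wins 8–7.
Delta vs Sigma: Sigma wins 8–7.
Epsilon–Sigma: Epsilon 11–4.
Every book loses at least once (Delta loses to Sigma; Epsilon loses to Delta; Sigma loses to Epsilon). The majority relation contains the cycle Delta > Epsilon > Sigma > Delta, so there is no Condorcet winner.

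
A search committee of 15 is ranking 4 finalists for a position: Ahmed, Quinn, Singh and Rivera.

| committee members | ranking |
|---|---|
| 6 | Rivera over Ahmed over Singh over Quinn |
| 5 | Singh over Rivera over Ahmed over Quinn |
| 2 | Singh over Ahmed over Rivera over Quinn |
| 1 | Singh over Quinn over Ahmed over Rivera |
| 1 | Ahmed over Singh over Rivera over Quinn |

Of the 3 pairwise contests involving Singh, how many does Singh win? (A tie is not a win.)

Singh against each rival (15 committee members):
Singh vs Ahmed: Singh, 8–7.
Singh vs Quinn: Singh is ranked higher on 6+5+2+1+1 = 15 ballots, Quinn on 0. Singh wins 15–0.
Singh vs Rivera: Singh preferred on 5+2+1+1 = 9 ballots; Singh wins 9–6.
Singh beats Ahmed, Quinn, Rivera — 3 pairwise wins.

3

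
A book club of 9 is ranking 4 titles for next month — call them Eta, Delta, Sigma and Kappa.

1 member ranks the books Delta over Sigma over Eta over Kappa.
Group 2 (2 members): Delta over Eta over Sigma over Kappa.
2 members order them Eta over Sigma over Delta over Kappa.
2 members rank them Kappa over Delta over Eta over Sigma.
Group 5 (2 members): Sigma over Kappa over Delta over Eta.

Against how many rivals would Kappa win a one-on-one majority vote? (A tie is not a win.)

0

Kappa against each rival (9 members):
Kappa vs Eta: 4 to 5, Eta.
Kappa–Delta: Delta 5–4.
Kappa vs Sigma: Sigma, 7–2.
Kappa beats no one; loses to Eta, Delta, Sigma — 0 pairwise wins.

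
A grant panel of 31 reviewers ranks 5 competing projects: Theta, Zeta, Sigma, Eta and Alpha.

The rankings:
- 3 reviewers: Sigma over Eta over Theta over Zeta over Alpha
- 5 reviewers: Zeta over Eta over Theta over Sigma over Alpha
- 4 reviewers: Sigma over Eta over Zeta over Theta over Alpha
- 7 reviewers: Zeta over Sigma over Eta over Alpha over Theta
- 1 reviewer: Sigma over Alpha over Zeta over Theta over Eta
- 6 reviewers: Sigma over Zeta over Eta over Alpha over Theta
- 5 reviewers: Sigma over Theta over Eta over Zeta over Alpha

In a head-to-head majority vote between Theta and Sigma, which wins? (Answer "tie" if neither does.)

Sigma

Ballots ranking Theta above Sigma: 5.
Ballots ranking Sigma above Theta: 31 − 5 = 26.
Sigma wins the head-to-head 26–5.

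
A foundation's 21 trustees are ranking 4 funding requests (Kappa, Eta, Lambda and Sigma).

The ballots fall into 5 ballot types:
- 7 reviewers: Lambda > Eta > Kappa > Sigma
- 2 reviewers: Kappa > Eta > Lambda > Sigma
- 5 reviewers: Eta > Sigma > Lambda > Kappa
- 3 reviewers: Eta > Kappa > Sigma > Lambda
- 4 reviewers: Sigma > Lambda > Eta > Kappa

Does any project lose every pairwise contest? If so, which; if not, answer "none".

none

Head-to-head results (21 reviewers):
Kappa vs Eta: Eta, 19–2.
Kappa–Lambda: Lambda 16–5.
Kappa vs Sigma: Kappa wins 12–9.
Eta vs Lambda: 2+5+3 = 10 for Eta, 11 for Lambda — Lambda by 11–10.
Eta vs Sigma: 17 to 4, Eta.
Lambda vs Sigma: Sigma, 12–9.
Every project wins at least one matchup (Kappa beats Sigma; Eta beats Kappa; Lambda beats Kappa; Sigma beats Lambda), so there is no Condorcet loser.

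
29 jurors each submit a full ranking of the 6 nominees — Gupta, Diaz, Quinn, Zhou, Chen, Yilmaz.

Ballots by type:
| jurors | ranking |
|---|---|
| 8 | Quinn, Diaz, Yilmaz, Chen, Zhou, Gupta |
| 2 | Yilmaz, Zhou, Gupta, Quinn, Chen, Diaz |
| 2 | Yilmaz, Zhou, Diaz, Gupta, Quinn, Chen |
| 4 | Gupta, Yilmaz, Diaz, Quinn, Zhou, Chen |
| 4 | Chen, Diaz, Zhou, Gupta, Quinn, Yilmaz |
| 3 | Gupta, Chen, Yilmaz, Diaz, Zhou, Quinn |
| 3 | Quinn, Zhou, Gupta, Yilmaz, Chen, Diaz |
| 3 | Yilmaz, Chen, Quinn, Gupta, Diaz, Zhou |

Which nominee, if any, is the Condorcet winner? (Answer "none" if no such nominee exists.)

Check each pair by majority over 29 ballots:
Gupta vs Diaz: Gupta preferred on 2+4+3+3+3 = 15 ballots; Gupta wins 15–14.
Gupta vs Quinn: Gupta preferred on 2+2+4+4+3 = 15 ballots; Gupta wins 15–14.
Gupta vs Zhou: 4+3+3 = 10 for Gupta, 19 for Zhou — Zhou by 19–10.
Gupta vs Chen: 14 to 15, Chen.
Gupta vs Yilmaz: 14 to 15, Yilmaz.
Diaz vs Quinn: 13 to 16, Quinn.
Diaz vs Zhou: Diaz preferred on 8+4+4+3+3 = 22 ballots; Diaz wins 22–7.
Diaz vs Chen: Diaz preferred on 8+2+4 = 14 ballots; Chen wins 15–14.
Diaz vs Yilmaz: 12 to 17, Yilmaz.
Quinn vs Zhou: 8+4+3+3 = 18 for Quinn, 11 for Zhou — Quinn by 18–11.
Quinn vs Chen: Quinn preferred on 8+2+2+4+3 = 19 ballots; Quinn wins 19–10.
Quinn vs Yilmaz: Quinn preferred on 8+4+3 = 15 ballots; Quinn wins 15–14.
Zhou vs Chen: Zhou preferred on 2+2+4+3 = 11 ballots; Chen wins 18–11.
Zhou vs Yilmaz: Zhou is ranked higher on 4+3 = 7 ballots, Yilmaz on 22. Yilmaz wins 22–7.
Chen vs Yilmaz: Chen is ranked higher on 4+3 = 7 ballots, Yilmaz on 22. Yilmaz wins 22–7.
Every nominee loses at least once (Gupta loses to Zhou; Diaz loses to Gupta; Quinn loses to Gupta; Zhou loses to Diaz; Chen loses to Quinn; Yilmaz loses to Quinn). The majority relation contains the cycle Gupta > Diaz > Zhou > Gupta, so there is no Condorcet winner.

none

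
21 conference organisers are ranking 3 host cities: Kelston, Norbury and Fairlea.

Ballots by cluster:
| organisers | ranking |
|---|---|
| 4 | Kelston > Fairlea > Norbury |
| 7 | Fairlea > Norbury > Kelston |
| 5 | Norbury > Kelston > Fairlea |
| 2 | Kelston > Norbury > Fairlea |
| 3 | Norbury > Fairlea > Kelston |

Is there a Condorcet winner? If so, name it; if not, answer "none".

Check each pair by majority over 21 ballots:
Kelston vs Norbury: Kelston preferred on 4+2 = 6 ballots; Norbury wins 15–6.
Kelston vs Fairlea: Kelston is ranked higher on 4+5+2 = 11 ballots, Fairlea on 10. Kelston wins 11–10.
Norbury vs Fairlea: 5+2+3 = 10 for Norbury, 11 for Fairlea — Fairlea by 11–10.
Each city drops at least one matchup (Kelston loses to Norbury; Norbury loses to Fairlea; Fairlea loses to Kelston); the cycle Kelston > Fairlea > Norbury > Kelston rules out a Condorcet winner.

none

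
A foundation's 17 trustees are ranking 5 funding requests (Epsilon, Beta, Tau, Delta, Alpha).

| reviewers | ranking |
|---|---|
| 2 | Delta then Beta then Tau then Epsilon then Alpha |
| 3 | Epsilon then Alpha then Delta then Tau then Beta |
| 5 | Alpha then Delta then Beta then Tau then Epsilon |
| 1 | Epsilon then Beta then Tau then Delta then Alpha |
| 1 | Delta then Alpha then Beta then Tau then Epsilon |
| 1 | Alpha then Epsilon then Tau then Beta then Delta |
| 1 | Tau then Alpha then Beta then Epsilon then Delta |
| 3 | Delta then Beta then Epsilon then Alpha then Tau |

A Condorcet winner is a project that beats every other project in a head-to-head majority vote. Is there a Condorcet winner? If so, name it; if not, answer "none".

none

Check each pair by majority over 17 ballots:
Epsilon vs Beta: Epsilon preferred on 3+1+1 = 5 ballots; Beta wins 12–5.
Epsilon vs Tau: 3+1+1+3 = 8 for Epsilon, 9 for Tau — Tau by 9–8.
Epsilon vs Delta: Epsilon is ranked higher on 3+1+1+1 = 6 ballots, Delta on 11. Delta wins 11–6.
Epsilon vs Alpha: 9 to 8, Epsilon.
Beta vs Tau: 2+5+1+1+3 = 12 for Beta, 5 for Tau — Beta by 12–5.
Beta vs Delta: 1+1+1 = 3 for Beta, 14 for Delta — Delta by 14–3.
Beta vs Alpha: 6 to 11, Alpha.
Tau vs Delta: 3 to 14, Delta.
Tau vs Alpha: 2+1+1 = 4 for Tau, 13 for Alpha — Alpha by 13–4.
Delta vs Alpha: 2+1+1+3 = 7 for Delta, 10 for Alpha — Alpha by 10–7.
No project is unbeaten: Epsilon loses to Beta; Beta loses to Delta; Tau loses to Beta; Delta loses to Alpha; Alpha loses to Epsilon. In particular Epsilon → Alpha → Beta → Epsilon is a majority cycle — no Condorcet winner exists.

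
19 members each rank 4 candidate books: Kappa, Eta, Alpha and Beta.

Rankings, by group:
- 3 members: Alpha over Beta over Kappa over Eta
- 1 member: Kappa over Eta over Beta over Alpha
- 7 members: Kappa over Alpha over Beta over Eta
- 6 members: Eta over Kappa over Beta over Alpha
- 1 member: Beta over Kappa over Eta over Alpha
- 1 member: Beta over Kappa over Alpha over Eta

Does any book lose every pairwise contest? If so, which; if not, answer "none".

Pairwise majorities:
Kappa vs Eta: Kappa is ranked higher on 3+1+7+1+1 = 13 ballots, Eta on 6. Kappa wins 13–6.
Kappa vs Alpha: Kappa is ranked higher on 1+7+6+1+1 = 16 ballots, Alpha on 3. Kappa wins 16–3.
Kappa vs Beta: Kappa wins 14–5.
Eta vs Alpha: 1+6+1 = 8 for Eta, 11 for Alpha — Alpha by 11–8.
Eta vs Beta: Beta, 12–7.
Alpha vs Beta: Alpha preferred on 3+7 = 10 ballots; Alpha wins 10–9.
Eta is beaten in every head-to-head and is the Condorcet loser.

Eta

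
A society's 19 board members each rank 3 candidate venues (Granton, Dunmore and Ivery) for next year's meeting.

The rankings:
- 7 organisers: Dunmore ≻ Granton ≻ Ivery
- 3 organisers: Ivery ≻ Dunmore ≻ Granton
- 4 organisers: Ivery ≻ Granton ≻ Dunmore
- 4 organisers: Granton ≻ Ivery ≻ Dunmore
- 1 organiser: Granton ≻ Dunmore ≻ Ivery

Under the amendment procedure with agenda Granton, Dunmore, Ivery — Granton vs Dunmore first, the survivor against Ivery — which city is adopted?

Round 1: Granton vs Dunmore — 9–10, Dunmore advances.
Round 2: Dunmore vs Ivery — 8–11, Ivery advances.
The agenda winner is Ivery.

Ivery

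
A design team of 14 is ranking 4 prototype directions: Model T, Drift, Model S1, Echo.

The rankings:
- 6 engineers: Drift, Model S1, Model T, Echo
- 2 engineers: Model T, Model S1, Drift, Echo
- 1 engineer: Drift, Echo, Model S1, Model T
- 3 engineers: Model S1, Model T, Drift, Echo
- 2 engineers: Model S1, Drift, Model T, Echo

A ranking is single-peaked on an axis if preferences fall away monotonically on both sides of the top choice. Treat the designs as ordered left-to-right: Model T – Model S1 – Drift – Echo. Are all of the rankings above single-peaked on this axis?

yes

Axis positions: Model T=1, Model S1=2, Drift=3, Echo=4.
Ballot type 1 (peak Drift at position 3): ranking walks positions 3-2-1-4, expanding outward from the peak — single-peaked.
Ballot type 2 (peak Model T at position 1): ranking walks positions 1-2-3-4, expanding outward from the peak — single-peaked.
Ballot type 3 (peak Drift at position 3): ranking walks positions 3-4-2-1, expanding outward from the peak — single-peaked.
Ballot type 4 (peak Model S1 at position 2): ranking walks positions 2-1-3-4, expanding outward from the peak — single-peaked.
Ballot type 5 (peak Model S1 at position 2): ranking walks positions 2-3-1-4, expanding outward from the peak — single-peaked.
Every ranking is single-peaked on this axis.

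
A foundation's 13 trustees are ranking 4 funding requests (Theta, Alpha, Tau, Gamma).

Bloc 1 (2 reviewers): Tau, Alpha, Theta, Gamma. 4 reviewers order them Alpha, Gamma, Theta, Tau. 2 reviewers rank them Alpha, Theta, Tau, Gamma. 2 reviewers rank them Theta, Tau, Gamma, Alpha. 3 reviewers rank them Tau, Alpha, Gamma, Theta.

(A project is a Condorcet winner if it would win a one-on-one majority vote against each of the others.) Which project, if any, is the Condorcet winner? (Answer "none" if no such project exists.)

none

Pairwise majorities:
Theta vs Alpha: Alpha wins 11–2.
Theta vs Tau: Theta wins 8–5.
Theta vs Gamma: Theta preferred on 2+2+2 = 6 ballots; Gamma wins 7–6.
Alpha vs Tau: Alpha is ranked higher on 4+2 = 6 ballots, Tau on 7. Tau wins 7–6.
Alpha vs Gamma: Alpha preferred on 2+4+2+3 = 11 ballots; Alpha wins 11–2.
Tau–Gamma: Tau 9–4.
Every project loses at least once (Theta loses to Alpha; Alpha loses to Tau; Tau loses to Theta; Gamma loses to Alpha). The majority relation contains the cycle Theta beats Tau beats Alpha beats Theta, so there is no Condorcet winner.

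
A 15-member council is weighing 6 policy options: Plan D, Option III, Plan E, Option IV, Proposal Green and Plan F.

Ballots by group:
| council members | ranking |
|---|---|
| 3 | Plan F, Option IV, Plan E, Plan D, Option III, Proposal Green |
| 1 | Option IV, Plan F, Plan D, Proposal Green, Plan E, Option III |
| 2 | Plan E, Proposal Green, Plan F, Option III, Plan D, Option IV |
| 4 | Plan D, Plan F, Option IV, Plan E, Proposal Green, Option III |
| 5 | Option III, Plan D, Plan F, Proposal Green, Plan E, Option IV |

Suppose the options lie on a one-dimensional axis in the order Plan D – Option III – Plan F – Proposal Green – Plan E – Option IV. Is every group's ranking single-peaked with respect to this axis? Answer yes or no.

no

Axis positions: Plan D=1, Option III=2, Plan F=3, Proposal Green=4, Plan E=5, Option IV=6.
Group 1: ranking walks positions 3-6-5-1-2-4; Option IV is ranked above Proposal Green even though Proposal Green lies between Option IV and the peak Plan F on the axis — preferences dip and rise again. Not single-peaked.
Group 2: ranking walks positions 6-3-1-4-5-2; Plan F is ranked above Plan E even though Plan E lies between Plan F and the peak Option IV on the axis — preferences dip and rise again. Not single-peaked.
Group 3 (peak Plan E at position 5): ranking walks positions 5-4-3-2-1-6, expanding outward from the peak — single-peaked.
Group 4: ranking walks positions 1-3-6-5-4-2; Plan F is ranked above Option III even though Option III lies between Plan F and the peak Plan D on the axis — preferences dip and rise again. Not single-peaked.
Group 5 (peak Option III at position 2): ranking walks positions 2-1-3-4-5-6, expanding outward from the peak — single-peaked.
Group 1 violates single-peakedness, so the profile is not single-peaked on this axis.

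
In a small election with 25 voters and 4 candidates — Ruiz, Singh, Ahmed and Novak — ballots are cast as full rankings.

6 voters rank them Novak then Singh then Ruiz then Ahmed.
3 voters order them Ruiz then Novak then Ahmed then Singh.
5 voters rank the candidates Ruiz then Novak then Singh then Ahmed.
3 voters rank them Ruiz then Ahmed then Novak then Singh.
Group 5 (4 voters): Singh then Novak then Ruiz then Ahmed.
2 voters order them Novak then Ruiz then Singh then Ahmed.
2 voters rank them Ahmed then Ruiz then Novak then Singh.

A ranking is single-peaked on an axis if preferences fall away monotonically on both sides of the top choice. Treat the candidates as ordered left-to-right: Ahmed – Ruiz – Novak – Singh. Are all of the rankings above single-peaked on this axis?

yes

Axis positions: Ahmed=1, Ruiz=2, Novak=3, Singh=4.
Group 1 (peak Novak at position 3): ranking walks positions 3-4-2-1, expanding outward from the peak — single-peaked.
Group 2 (peak Ruiz at position 2): ranking walks positions 2-3-1-4, expanding outward from the peak — single-peaked.
Group 3 (peak Ruiz at position 2): ranking walks positions 2-3-4-1, expanding outward from the peak — single-peaked.
Group 4 (peak Ruiz at position 2): ranking walks positions 2-1-3-4, expanding outward from the peak — single-peaked.
Group 5 (peak Singh at position 4): ranking walks positions 4-3-2-1, expanding outward from the peak — single-peaked.
Group 6 (peak Novak at position 3): ranking walks positions 3-2-4-1, expanding outward from the peak — single-peaked.
Group 7 (peak Ahmed at position 1): ranking walks positions 1-2-3-4, expanding outward from the peak — single-peaked.
Every ranking is single-peaked on this axis.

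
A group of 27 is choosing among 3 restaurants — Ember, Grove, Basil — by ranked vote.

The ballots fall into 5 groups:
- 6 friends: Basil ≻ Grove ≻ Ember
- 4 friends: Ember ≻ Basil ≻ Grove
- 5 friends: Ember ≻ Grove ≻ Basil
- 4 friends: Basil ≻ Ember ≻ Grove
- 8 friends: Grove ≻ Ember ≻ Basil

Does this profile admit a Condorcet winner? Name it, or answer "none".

Pairwise majorities:
Ember vs Grove: Grove wins 14–13.
Ember vs Basil: Ember wins 17–10.
Grove vs Basil: 5+8 = 13 for Grove, 14 for Basil — Basil by 14–13.
No restaurant is unbeaten: Ember loses to Grove; Grove loses to Basil; Basil loses to Ember. In particular Ember > Basil > Grove > Ember is a majority cycle — no Condorcet winner exists.

none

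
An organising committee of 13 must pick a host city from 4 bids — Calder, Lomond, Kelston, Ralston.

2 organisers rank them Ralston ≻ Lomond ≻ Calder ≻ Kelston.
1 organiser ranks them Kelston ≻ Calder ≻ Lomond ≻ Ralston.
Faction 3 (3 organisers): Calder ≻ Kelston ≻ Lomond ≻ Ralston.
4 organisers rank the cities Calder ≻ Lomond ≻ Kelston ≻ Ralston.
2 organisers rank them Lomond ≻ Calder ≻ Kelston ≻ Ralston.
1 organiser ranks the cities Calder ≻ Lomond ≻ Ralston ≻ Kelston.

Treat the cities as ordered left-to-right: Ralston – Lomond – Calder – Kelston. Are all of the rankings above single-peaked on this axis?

Axis positions: Ralston=1, Lomond=2, Calder=3, Kelston=4.
Faction 1 (peak Ralston at position 1): ranking walks positions 1-2-3-4, expanding outward from the peak — single-peaked.
Faction 2 (peak Kelston at position 4): ranking walks positions 4-3-2-1, expanding outward from the peak — single-peaked.
Faction 3 (peak Calder at position 3): ranking walks positions 3-4-2-1, expanding outward from the peak — single-peaked.
Faction 4 (peak Calder at position 3): ranking walks positions 3-2-4-1, expanding outward from the peak — single-peaked.
Faction 5 (peak Lomond at position 2): ranking walks positions 2-3-4-1, expanding outward from the peak — single-peaked.
Faction 6 (peak Calder at position 3): ranking walks positions 3-2-1-4, expanding outward from the peak — single-peaked.
Every ranking is single-peaked on this axis.

yes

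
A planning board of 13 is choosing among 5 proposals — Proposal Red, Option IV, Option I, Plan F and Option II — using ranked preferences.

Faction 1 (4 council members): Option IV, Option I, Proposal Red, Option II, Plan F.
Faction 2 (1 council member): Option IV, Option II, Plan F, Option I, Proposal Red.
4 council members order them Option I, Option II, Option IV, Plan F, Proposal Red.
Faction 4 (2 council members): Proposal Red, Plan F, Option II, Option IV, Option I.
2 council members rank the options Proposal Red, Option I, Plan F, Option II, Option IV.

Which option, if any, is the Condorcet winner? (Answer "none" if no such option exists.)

none

Pairwise majorities:
Proposal Red vs Option IV: 2+2 = 4 for Proposal Red, 9 for Option IV — Option IV by 9–4.
Proposal Red vs Option I: 2+2 = 4 for Proposal Red, 9 for Option I — Option I by 9–4.
Proposal Red vs Plan F: Proposal Red preferred on 4+2+2 = 8 ballots; Proposal Red wins 8–5.
Proposal Red vs Option II: Proposal Red, 8–5.
Option IV vs Option I: Option IV wins 7–6.
Option IV–Plan F: Option IV 9–4.
Option IV vs Option II: Option II wins 8–5.
Option I vs Plan F: Option I wins 10–3.
Option I vs Option II: Option I preferred on 4+4+2 = 10 ballots; Option I wins 10–3.
Plan F vs Option II: Option II wins 9–4.
No option is unbeaten: Proposal Red loses to Option IV; Option IV loses to Option II; Option I loses to Option IV; Plan F loses to Proposal Red; Option II loses to Proposal Red. In particular Proposal Red beats Option II beats Option IV beats Proposal Red is a majority cycle — no Condorcet winner exists.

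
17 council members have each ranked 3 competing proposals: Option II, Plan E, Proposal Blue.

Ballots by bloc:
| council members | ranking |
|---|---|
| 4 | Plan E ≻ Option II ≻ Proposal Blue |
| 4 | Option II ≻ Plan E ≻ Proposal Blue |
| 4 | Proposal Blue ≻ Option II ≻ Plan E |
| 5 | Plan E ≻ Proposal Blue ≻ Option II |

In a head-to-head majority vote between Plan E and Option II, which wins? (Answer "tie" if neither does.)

Plan E

Ballots ranking Plan E above Option II: 4 + 5 = 9.
Ballots ranking Option II above Plan E: 17 − 9 = 8.
Plan E wins the head-to-head 9–8.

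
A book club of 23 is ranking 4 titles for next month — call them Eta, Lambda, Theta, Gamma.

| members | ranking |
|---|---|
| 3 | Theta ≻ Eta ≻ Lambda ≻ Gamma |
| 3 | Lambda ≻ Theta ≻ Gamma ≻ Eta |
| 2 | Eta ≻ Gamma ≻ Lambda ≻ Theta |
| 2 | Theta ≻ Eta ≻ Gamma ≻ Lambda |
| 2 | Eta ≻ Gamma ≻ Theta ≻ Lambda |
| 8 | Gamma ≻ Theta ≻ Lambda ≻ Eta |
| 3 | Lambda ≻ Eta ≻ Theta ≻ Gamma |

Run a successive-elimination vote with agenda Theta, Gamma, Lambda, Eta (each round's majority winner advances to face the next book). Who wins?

Eta

Round 1: Theta vs Gamma — 11–12, Gamma advances.
Round 2: Gamma vs Lambda — 14–9, Gamma advances.
Round 3: Gamma vs Eta — 11–12, Eta advances.
Eta survives the agenda.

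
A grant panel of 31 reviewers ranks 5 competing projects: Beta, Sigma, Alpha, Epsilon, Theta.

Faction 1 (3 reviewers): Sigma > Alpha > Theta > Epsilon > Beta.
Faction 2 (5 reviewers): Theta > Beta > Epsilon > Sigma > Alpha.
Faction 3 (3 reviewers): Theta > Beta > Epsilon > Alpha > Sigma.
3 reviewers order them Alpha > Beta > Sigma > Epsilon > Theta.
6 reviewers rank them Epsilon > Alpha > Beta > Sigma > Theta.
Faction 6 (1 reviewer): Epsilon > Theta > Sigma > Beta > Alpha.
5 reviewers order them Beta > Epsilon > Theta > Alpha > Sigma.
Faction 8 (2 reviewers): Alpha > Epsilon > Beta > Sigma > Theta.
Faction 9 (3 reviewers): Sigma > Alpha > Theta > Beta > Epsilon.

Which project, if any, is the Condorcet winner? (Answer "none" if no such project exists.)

none

Head-to-head results (31 reviewers):
Beta vs Sigma: Beta wins 24–7.
Beta–Alpha: Alpha 17–14.
Beta–Epsilon: Beta 19–12.
Beta vs Theta: Beta, 16–15.
Sigma vs Alpha: Alpha wins 19–12.
Sigma vs Epsilon: Epsilon, 22–9.
Sigma vs Theta: Sigma wins 17–14.
Alpha vs Epsilon: Epsilon, 20–11.
Alpha–Theta: Alpha 17–14.
Epsilon vs Theta: Epsilon, 17–14.
Each project drops at least one matchup (Beta loses to Alpha; Sigma loses to Beta; Alpha loses to Epsilon; Epsilon loses to Beta; Theta loses to Beta); the cycle Beta beats Epsilon beats Alpha beats Beta rules out a Condorcet winner.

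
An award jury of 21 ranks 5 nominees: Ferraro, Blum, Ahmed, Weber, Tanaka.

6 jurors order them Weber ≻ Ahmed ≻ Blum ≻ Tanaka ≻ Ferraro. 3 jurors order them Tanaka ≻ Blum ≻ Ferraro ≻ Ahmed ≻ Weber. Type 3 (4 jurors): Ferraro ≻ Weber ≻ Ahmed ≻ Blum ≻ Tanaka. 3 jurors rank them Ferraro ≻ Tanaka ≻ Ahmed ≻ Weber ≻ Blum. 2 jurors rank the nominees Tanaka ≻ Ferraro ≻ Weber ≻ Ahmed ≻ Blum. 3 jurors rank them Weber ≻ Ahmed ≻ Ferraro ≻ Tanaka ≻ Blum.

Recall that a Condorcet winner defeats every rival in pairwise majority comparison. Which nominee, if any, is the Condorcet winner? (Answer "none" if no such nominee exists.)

Pairwise majorities:
Ferraro vs Blum: Ferraro preferred on 4+3+2+3 = 12 ballots; Ferraro wins 12–9.
Ferraro vs Ahmed: 12 to 9, Ferraro.
Ferraro vs Weber: 3+4+3+2 = 12 for Ferraro, 9 for Weber — Ferraro by 12–9.
Ferraro vs Tanaka: 4+3+3 = 10 for Ferraro, 11 for Tanaka — Tanaka by 11–10.
Blum vs Ahmed: Blum preferred on 3 ballots; Ahmed wins 18–3.
Blum vs Weber: Blum is ranked higher on 3 ballots, Weber on 18. Weber wins 18–3.
Blum vs Tanaka: Blum preferred on 6+4 = 10 ballots; Tanaka wins 11–10.
Ahmed vs Weber: Ahmed preferred on 3+3 = 6 ballots; Weber wins 15–6.
Ahmed vs Tanaka: Ahmed preferred on 6+4+3 = 13 ballots; Ahmed wins 13–8.
Weber vs Tanaka: Weber preferred on 6+4+3 = 13 ballots; Weber wins 13–8.
Every nominee loses at least once (Ferraro loses to Tanaka; Blum loses to Ferraro; Ahmed loses to Ferraro; Weber loses to Ferraro; Tanaka loses to Ahmed). The majority relation contains the cycle Ferraro beats Ahmed beats Tanaka beats Ferraro, so there is no Condorcet winner.

none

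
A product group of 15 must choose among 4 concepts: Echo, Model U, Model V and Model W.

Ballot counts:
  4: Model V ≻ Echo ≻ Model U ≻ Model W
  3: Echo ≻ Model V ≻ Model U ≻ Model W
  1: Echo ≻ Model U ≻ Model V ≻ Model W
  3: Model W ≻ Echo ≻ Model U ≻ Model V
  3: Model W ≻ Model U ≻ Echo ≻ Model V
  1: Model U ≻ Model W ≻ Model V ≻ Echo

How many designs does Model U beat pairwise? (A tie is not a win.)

Model U against each rival (15 engineers):
Model U vs Echo: Model U preferred on 3+1 = 4 ballots; Echo wins 11–4.
Model U vs Model V: Model U, 8–7.
Model U vs Model W: 9 to 6, Model U.
Model U beats Model V, Model W; loses to Echo — 2 pairwise wins.

2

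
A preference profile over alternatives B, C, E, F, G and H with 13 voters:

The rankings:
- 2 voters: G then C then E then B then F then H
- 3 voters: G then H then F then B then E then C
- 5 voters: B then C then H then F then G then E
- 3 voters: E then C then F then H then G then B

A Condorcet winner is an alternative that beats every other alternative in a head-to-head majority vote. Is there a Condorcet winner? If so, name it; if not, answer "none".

none

Pairwise majorities:
B vs C: 8 to 5, B.
B vs E: 8 to 5, B.
B–F: B 7–6.
B vs G: B is ranked higher on 5 ballots, G on 8. G wins 8–5.
B vs H: B is ranked higher on 2+5 = 7 ballots, H on 6. B wins 7–6.
C–E: C 7–6.
C vs F: 10 to 3, C.
C vs G: C, 8–5.
C vs H: C wins 10–3.
E–F: F 8–5.
E vs G: 3 for E, 10 for G — G by 10–3.
E vs H: E preferred on 2+3 = 5 ballots; H wins 8–5.
F vs G: F is ranked higher on 5+3 = 8 ballots, G on 5. F wins 8–5.
F vs H: 5 to 8, H.
G vs H: G preferred on 2+3 = 5 ballots; H wins 8–5.
Every alternative loses at least once (B loses to G; C loses to B; E loses to B; F loses to B; G loses to C; H loses to B). The majority relation contains the cycle B → C → G → B, so there is no Condorcet winner.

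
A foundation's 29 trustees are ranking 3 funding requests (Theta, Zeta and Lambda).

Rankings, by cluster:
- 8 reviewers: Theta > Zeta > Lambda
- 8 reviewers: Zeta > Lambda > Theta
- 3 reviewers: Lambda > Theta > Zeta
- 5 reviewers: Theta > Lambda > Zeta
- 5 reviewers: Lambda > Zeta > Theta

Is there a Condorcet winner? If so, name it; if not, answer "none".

Check each pair by majority over 29 ballots:
Theta vs Zeta: Theta wins 16–13.
Theta vs Lambda: Lambda, 16–13.
Zeta vs Lambda: Zeta wins 16–13.
Each project drops at least one matchup (Theta loses to Lambda; Zeta loses to Theta; Lambda loses to Zeta); the cycle Theta → Zeta → Lambda → Theta rules out a Condorcet winner.

none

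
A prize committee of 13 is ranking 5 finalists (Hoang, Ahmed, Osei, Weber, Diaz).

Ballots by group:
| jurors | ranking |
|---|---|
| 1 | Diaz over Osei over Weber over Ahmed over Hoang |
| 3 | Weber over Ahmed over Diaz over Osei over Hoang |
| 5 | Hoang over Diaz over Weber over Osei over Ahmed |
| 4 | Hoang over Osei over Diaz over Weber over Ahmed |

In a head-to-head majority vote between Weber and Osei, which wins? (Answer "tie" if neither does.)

Weber

Ballots ranking Weber above Osei: 3 + 5 = 8.
Ballots ranking Osei above Weber: 13 − 8 = 5.
Weber wins the head-to-head 8–5.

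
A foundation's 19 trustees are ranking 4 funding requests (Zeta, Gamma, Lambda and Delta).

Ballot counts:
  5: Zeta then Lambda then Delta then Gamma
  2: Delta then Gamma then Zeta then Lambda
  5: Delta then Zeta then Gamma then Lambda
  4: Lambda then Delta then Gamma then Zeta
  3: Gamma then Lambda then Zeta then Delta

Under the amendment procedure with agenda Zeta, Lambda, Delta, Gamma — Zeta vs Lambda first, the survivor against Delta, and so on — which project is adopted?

Delta

Round 1: Zeta vs Lambda — 12–7, Zeta advances.
Round 2: Zeta vs Delta — 8–11, Delta advances.
Round 3: Delta vs Gamma — 16–3, Delta advances.
The agenda winner is Delta.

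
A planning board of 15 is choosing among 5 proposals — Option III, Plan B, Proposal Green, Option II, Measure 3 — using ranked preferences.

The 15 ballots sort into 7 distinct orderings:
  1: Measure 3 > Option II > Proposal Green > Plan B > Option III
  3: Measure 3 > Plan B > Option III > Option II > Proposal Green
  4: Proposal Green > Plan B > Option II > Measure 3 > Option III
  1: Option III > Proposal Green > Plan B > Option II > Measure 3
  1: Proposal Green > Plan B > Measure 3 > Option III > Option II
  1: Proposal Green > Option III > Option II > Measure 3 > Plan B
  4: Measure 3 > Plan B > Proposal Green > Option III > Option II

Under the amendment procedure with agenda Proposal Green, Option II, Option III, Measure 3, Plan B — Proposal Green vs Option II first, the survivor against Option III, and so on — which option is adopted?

Round 1: Proposal Green vs Option II — 11–4, Proposal Green advances.
Round 2: Proposal Green vs Option III — 11–4, Proposal Green advances.
Round 3: Proposal Green vs Measure 3 — 7–8, Measure 3 advances.
Round 4: Measure 3 vs Plan B — 9–6, Measure 3 advances.
The agenda winner is Measure 3.

Measure 3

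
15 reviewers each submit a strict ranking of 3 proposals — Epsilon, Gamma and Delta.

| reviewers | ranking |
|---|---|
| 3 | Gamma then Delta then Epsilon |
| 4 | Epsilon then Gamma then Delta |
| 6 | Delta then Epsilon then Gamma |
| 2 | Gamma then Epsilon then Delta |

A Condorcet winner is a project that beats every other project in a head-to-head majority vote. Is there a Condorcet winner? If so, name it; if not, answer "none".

Pairwise majorities:
Epsilon vs Gamma: Epsilon wins 10–5.
Epsilon vs Delta: 6 to 9, Delta.
Gamma–Delta: Gamma 9–6.
No project is unbeaten: Epsilon loses to Delta; Gamma loses to Epsilon; Delta loses to Gamma. In particular Epsilon > Gamma > Delta > Epsilon is a majority cycle — no Condorcet winner exists.

none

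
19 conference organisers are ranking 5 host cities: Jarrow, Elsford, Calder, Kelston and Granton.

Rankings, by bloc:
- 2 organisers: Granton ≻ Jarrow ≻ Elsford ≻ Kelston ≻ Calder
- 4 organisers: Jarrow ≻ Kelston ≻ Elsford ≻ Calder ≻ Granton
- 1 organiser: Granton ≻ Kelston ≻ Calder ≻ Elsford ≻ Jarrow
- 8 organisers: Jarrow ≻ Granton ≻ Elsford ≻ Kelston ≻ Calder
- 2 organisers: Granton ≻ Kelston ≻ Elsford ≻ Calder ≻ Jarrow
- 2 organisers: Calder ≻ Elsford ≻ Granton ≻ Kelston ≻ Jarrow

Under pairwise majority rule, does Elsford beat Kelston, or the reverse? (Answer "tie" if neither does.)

Ballots ranking Elsford above Kelston: 2 + 8 + 2 = 12.
Ballots ranking Kelston above Elsford: 19 − 12 = 7.
Elsford wins the head-to-head 12–7.

Elsford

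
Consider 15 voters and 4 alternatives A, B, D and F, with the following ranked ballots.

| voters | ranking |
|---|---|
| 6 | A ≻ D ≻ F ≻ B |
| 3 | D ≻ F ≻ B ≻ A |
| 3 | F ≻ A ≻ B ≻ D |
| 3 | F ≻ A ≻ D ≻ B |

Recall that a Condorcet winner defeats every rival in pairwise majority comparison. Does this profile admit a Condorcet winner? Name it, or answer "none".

Pairwise majorities:
A vs B: A, 12–3.
A–D: A 12–3.
A vs F: 6 for A, 9 for F — F by 9–6.
B vs D: D, 12–3.
B vs F: 0 for B, 15 for F — F by 15–0.
D vs F: D preferred on 6+3 = 9 ballots; D wins 9–6.
Each alternative drops at least one matchup (A loses to F; B loses to A; D loses to A; F loses to D); the cycle A → D → F → A rules out a Condorcet winner.

none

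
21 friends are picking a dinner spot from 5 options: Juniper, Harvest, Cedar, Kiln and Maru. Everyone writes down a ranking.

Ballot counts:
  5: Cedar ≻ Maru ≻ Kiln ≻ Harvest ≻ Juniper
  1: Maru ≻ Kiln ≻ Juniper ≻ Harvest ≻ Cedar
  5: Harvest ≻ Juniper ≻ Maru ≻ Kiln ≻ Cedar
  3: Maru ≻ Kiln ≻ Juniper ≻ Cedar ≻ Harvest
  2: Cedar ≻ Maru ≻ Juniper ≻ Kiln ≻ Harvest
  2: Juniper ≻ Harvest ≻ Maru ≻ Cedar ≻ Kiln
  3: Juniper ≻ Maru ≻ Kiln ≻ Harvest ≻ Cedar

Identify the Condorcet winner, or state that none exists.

Check each pair by majority over 21 ballots:
Juniper vs Harvest: 11 to 10, Juniper.
Juniper vs Cedar: 1+5+3+2+3 = 14 for Juniper, 7 for Cedar — Juniper by 14–7.
Juniper vs Kiln: 5+2+2+3 = 12 for Juniper, 9 for Kiln — Juniper by 12–9.
Juniper vs Maru: Juniper is ranked higher on 5+2+3 = 10 ballots, Maru on 11. Maru wins 11–10.
Harvest vs Cedar: 11 to 10, Harvest.
Harvest vs Kiln: Harvest is ranked higher on 5+2 = 7 ballots, Kiln on 14. Kiln wins 14–7.
Harvest vs Maru: 5+2 = 7 for Harvest, 14 for Maru — Maru by 14–7.
Cedar vs Kiln: Cedar is ranked higher on 5+2+2 = 9 ballots, Kiln on 12. Kiln wins 12–9.
Cedar vs Maru: 7 to 14, Maru.
Kiln vs Maru: 0 for Kiln, 21 for Maru — Maru by 21–0.
Only Maru has no losses; Maru is the Condorcet winner.

Maru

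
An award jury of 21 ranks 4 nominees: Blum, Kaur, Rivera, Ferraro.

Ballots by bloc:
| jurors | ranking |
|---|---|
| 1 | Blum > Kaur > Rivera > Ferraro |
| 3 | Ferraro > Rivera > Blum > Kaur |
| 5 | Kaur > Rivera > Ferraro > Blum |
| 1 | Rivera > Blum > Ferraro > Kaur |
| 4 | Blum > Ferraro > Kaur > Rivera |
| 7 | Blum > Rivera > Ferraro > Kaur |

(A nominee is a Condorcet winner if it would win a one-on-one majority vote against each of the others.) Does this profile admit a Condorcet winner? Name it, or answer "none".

Pairwise majorities:
Blum vs Kaur: 16 to 5, Blum.
Blum vs Rivera: 12 to 9, Blum.
Blum vs Ferraro: Blum preferred on 1+1+4+7 = 13 ballots; Blum wins 13–8.
Kaur vs Rivera: Kaur preferred on 1+5+4 = 10 ballots; Rivera wins 11–10.
Kaur vs Ferraro: Kaur is ranked higher on 1+5 = 6 ballots, Ferraro on 15. Ferraro wins 15–6.
Rivera vs Ferraro: Rivera is ranked higher on 1+5+1+7 = 14 ballots, Ferraro on 7. Rivera wins 14–7.
Blum defeats every rival head-to-head and is the Condorcet winner.

Blum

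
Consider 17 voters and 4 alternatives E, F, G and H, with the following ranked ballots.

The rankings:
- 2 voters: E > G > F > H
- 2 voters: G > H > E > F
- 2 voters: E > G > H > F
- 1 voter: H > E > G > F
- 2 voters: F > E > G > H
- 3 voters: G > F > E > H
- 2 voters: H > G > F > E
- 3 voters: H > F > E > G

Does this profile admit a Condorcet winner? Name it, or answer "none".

Check each pair by majority over 17 ballots:
E vs F: 2+2+2+1 = 7 for E, 10 for F — F by 10–7.
E vs G: E preferred on 2+2+1+2+3 = 10 ballots; E wins 10–7.
E vs H: 2+2+2+3 = 9 for E, 8 for H — E by 9–8.
F vs G: G wins 12–5.
F vs H: H, 10–7.
G vs H: 2+2+2+2+3 = 11 for G, 6 for H — G by 11–6.
No alternative is unbeaten: E loses to F; F loses to G; G loses to E; H loses to E. In particular E beats G beats F beats E is a majority cycle — no Condorcet winner exists.

none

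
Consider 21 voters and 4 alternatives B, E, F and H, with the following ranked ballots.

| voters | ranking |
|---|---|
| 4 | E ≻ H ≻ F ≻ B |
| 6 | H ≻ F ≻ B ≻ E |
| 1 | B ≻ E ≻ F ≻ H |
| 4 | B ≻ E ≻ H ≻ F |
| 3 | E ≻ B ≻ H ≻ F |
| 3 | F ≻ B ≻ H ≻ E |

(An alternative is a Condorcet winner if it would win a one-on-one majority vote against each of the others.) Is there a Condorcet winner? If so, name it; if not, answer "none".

none

Check each pair by majority over 21 ballots:
B vs E: 14 to 7, B.
B vs F: B preferred on 1+4+3 = 8 ballots; F wins 13–8.
B vs H: 1+4+3+3 = 11 for B, 10 for H — B by 11–10.
E vs F: E is ranked higher on 4+1+4+3 = 12 ballots, F on 9. E wins 12–9.
E vs H: 12 to 9, E.
F vs H: F is ranked higher on 1+3 = 4 ballots, H on 17. H wins 17–4.
Each alternative drops at least one matchup (B loses to F; E loses to B; F loses to E; H loses to B); the cycle B beats E beats F beats B rules out a Condorcet winner.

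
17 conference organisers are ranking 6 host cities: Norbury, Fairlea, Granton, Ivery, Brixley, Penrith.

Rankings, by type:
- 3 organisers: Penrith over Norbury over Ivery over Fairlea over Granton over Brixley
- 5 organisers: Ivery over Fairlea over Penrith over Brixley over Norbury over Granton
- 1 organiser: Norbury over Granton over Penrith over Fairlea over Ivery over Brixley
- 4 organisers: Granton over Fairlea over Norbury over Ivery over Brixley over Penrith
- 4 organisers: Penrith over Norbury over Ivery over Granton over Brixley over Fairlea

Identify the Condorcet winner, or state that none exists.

none

Pairwise majorities:
Norbury vs Fairlea: 3+1+4 = 8 for Norbury, 9 for Fairlea — Fairlea by 9–8.
Norbury vs Granton: Norbury is ranked higher on 3+5+1+4 = 13 ballots, Granton on 4. Norbury wins 13–4.
Norbury vs Ivery: 12 to 5, Norbury.
Norbury vs Brixley: 3+1+4+4 = 12 for Norbury, 5 for Brixley — Norbury by 12–5.
Norbury vs Penrith: 5 to 12, Penrith.
Fairlea vs Granton: Fairlea is ranked higher on 3+5 = 8 ballots, Granton on 9. Granton wins 9–8.
Fairlea vs Ivery: Fairlea preferred on 1+4 = 5 ballots; Ivery wins 12–5.
Fairlea vs Brixley: Fairlea is ranked higher on 3+5+1+4 = 13 ballots, Brixley on 4. Fairlea wins 13–4.
Fairlea vs Penrith: Fairlea preferred on 5+4 = 9 ballots; Fairlea wins 9–8.
Granton vs Ivery: 1+4 = 5 for Granton, 12 for Ivery — Ivery by 12–5.
Granton vs Brixley: 12 to 5, Granton.
Granton vs Penrith: 1+4 = 5 for Granton, 12 for Penrith — Penrith by 12–5.
Ivery vs Brixley: 3+5+1+4+4 = 17 for Ivery, 0 for Brixley — Ivery by 17–0.
Ivery vs Penrith: 9 to 8, Ivery.
Brixley vs Penrith: 4 for Brixley, 13 for Penrith — Penrith by 13–4.
No city is unbeaten: Norbury loses to Fairlea; Fairlea loses to Granton; Granton loses to Norbury; Ivery loses to Norbury; Brixley loses to Norbury; Penrith loses to Fairlea. In particular Norbury > Granton > Fairlea > Norbury is a majority cycle — no Condorcet winner exists.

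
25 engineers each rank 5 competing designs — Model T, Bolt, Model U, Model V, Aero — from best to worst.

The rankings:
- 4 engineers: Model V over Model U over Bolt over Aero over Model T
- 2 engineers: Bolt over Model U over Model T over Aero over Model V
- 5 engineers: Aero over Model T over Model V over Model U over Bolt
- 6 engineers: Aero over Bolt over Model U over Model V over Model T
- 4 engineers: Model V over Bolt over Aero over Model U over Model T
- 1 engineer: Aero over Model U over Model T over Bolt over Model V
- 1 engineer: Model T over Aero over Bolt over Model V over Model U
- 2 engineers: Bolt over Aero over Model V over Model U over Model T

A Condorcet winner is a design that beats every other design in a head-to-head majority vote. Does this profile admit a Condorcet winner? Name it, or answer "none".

Head-to-head results (25 engineers):
Model T vs Bolt: Bolt wins 18–7.
Model T–Model U: Model U 19–6.
Model T–Model V: Model V 16–9.
Model T–Aero: Aero 22–3.
Bolt vs Model U: Bolt, 15–10.
Bolt vs Model V: Model V, 13–12.
Bolt vs Aero: Aero wins 13–12.
Model U–Model V: Model V 16–9.
Model U vs Aero: Aero, 19–6.
Model V–Aero: Aero 17–8.
Only Aero has no losses; Aero is the Condorcet winner.

Aero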